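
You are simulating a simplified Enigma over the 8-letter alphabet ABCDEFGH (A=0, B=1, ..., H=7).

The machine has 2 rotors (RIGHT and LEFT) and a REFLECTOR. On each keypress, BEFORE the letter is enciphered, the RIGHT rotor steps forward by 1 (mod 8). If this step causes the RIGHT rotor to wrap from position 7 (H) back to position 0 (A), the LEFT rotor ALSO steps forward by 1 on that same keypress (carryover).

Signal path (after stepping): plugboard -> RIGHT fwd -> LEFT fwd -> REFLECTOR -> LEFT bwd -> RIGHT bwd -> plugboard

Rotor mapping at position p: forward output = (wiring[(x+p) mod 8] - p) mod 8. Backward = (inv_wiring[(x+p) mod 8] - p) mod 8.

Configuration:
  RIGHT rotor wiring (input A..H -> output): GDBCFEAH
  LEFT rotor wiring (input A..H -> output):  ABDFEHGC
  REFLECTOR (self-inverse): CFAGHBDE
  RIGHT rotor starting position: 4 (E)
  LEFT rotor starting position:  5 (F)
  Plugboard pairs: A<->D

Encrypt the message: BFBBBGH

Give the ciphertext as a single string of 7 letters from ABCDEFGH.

Char 1 ('B'): step: R->5, L=5; B->plug->B->R->D->L->D->refl->G->L'->F->R'->G->plug->G
Char 2 ('F'): step: R->6, L=5; F->plug->F->R->E->L->E->refl->H->L'->H->R'->G->plug->G
Char 3 ('B'): step: R->7, L=5; B->plug->B->R->H->L->H->refl->E->L'->E->R'->C->plug->C
Char 4 ('B'): step: R->0, L->6 (L advanced); B->plug->B->R->D->L->D->refl->G->L'->G->R'->A->plug->D
Char 5 ('B'): step: R->1, L=6; B->plug->B->R->A->L->A->refl->C->L'->C->R'->A->plug->D
Char 6 ('G'): step: R->2, L=6; G->plug->G->R->E->L->F->refl->B->L'->H->R'->A->plug->D
Char 7 ('H'): step: R->3, L=6; H->plug->H->R->G->L->G->refl->D->L'->D->R'->F->plug->F

Answer: GGCDDDF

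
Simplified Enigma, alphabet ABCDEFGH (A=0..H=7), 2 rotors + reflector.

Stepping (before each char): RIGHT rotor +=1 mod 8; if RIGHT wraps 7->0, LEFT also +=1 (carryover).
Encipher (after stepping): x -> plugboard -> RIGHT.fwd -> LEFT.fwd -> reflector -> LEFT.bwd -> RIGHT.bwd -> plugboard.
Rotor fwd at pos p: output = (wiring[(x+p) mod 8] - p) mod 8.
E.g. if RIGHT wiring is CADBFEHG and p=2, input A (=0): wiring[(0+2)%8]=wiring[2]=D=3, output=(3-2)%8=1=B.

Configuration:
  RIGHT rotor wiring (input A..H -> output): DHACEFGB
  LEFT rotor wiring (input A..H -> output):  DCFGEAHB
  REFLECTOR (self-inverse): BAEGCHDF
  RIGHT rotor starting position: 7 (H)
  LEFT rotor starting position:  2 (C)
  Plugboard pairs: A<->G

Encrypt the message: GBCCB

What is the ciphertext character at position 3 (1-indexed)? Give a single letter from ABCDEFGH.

Char 1 ('G'): step: R->0, L->3 (L advanced); G->plug->A->R->D->L->E->refl->C->L'->H->R'->B->plug->B
Char 2 ('B'): step: R->1, L=3; B->plug->B->R->H->L->C->refl->E->L'->D->R'->D->plug->D
Char 3 ('C'): step: R->2, L=3; C->plug->C->R->C->L->F->refl->H->L'->G->R'->A->plug->G

G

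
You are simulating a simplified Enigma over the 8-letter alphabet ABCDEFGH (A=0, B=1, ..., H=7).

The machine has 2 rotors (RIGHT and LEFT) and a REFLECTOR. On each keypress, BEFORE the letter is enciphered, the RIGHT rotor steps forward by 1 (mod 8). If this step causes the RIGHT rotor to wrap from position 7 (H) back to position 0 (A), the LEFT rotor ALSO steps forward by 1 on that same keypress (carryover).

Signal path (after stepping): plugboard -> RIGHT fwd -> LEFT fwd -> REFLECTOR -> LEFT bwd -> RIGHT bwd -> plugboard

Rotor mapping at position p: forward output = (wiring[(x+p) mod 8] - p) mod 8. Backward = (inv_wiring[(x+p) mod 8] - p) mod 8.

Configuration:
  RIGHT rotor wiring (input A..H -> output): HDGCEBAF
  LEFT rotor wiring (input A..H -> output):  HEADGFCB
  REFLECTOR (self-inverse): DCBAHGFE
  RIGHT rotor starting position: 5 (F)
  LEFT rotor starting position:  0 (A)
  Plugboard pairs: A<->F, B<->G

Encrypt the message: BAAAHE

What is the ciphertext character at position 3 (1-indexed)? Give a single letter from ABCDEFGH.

Char 1 ('B'): step: R->6, L=0; B->plug->G->R->G->L->C->refl->B->L'->H->R'->B->plug->G
Char 2 ('A'): step: R->7, L=0; A->plug->F->R->F->L->F->refl->G->L'->E->R'->C->plug->C
Char 3 ('A'): step: R->0, L->1 (L advanced); A->plug->F->R->B->L->H->refl->E->L'->E->R'->E->plug->E

E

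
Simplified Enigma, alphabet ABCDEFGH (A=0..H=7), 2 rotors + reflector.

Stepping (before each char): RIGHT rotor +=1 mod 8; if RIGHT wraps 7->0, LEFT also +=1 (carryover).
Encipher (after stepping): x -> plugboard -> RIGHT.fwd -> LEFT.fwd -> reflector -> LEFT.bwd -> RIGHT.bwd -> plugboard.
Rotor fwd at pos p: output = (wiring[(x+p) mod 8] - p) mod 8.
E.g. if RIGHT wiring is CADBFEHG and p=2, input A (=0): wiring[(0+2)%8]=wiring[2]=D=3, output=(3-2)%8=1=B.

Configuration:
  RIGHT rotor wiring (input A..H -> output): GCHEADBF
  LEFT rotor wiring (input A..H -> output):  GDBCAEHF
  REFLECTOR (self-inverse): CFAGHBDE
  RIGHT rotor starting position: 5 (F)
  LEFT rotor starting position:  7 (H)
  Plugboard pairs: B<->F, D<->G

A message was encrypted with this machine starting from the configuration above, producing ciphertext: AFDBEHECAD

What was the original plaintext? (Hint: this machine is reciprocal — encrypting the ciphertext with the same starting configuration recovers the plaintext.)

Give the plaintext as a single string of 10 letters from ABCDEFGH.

Answer: FCEAFBFGGC

Derivation:
Char 1 ('A'): step: R->6, L=7; A->plug->A->R->D->L->C->refl->A->L'->H->R'->B->plug->F
Char 2 ('F'): step: R->7, L=7; F->plug->B->R->H->L->A->refl->C->L'->D->R'->C->plug->C
Char 3 ('D'): step: R->0, L->0 (L advanced); D->plug->G->R->B->L->D->refl->G->L'->A->R'->E->plug->E
Char 4 ('B'): step: R->1, L=0; B->plug->F->R->A->L->G->refl->D->L'->B->R'->A->plug->A
Char 5 ('E'): step: R->2, L=0; E->plug->E->R->H->L->F->refl->B->L'->C->R'->B->plug->F
Char 6 ('H'): step: R->3, L=0; H->plug->H->R->E->L->A->refl->C->L'->D->R'->F->plug->B
Char 7 ('E'): step: R->4, L=0; E->plug->E->R->C->L->B->refl->F->L'->H->R'->B->plug->F
Char 8 ('C'): step: R->5, L=0; C->plug->C->R->A->L->G->refl->D->L'->B->R'->D->plug->G
Char 9 ('A'): step: R->6, L=0; A->plug->A->R->D->L->C->refl->A->L'->E->R'->D->plug->G
Char 10 ('D'): step: R->7, L=0; D->plug->G->R->E->L->A->refl->C->L'->D->R'->C->plug->C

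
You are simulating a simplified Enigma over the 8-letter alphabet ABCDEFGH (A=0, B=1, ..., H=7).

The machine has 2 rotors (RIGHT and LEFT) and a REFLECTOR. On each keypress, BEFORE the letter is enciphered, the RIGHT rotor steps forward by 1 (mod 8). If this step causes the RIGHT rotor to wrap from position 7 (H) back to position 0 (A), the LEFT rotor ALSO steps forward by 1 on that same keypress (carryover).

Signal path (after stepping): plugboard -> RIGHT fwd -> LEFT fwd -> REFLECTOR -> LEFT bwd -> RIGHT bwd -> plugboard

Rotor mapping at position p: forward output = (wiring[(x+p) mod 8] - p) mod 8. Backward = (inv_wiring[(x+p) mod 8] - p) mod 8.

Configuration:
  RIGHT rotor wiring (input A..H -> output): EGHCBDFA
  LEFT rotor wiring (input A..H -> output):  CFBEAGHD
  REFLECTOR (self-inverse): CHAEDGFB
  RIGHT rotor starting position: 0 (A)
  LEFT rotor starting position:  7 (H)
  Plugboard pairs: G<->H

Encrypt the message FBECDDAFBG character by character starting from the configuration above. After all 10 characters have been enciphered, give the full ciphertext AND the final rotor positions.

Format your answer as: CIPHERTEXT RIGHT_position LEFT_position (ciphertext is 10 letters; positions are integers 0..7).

Char 1 ('F'): step: R->1, L=7; F->plug->F->R->E->L->F->refl->G->L'->C->R'->E->plug->E
Char 2 ('B'): step: R->2, L=7; B->plug->B->R->A->L->E->refl->D->L'->B->R'->D->plug->D
Char 3 ('E'): step: R->3, L=7; E->plug->E->R->F->L->B->refl->H->L'->G->R'->B->plug->B
Char 4 ('C'): step: R->4, L=7; C->plug->C->R->B->L->D->refl->E->L'->A->R'->E->plug->E
Char 5 ('D'): step: R->5, L=7; D->plug->D->R->H->L->A->refl->C->L'->D->R'->C->plug->C
Char 6 ('D'): step: R->6, L=7; D->plug->D->R->A->L->E->refl->D->L'->B->R'->E->plug->E
Char 7 ('A'): step: R->7, L=7; A->plug->A->R->B->L->D->refl->E->L'->A->R'->D->plug->D
Char 8 ('F'): step: R->0, L->0 (L advanced); F->plug->F->R->D->L->E->refl->D->L'->H->R'->C->plug->C
Char 9 ('B'): step: R->1, L=0; B->plug->B->R->G->L->H->refl->B->L'->C->R'->E->plug->E
Char 10 ('G'): step: R->2, L=0; G->plug->H->R->E->L->A->refl->C->L'->A->R'->B->plug->B
Final: ciphertext=EDBECEDCEB, RIGHT=2, LEFT=0

Answer: EDBECEDCEB 2 0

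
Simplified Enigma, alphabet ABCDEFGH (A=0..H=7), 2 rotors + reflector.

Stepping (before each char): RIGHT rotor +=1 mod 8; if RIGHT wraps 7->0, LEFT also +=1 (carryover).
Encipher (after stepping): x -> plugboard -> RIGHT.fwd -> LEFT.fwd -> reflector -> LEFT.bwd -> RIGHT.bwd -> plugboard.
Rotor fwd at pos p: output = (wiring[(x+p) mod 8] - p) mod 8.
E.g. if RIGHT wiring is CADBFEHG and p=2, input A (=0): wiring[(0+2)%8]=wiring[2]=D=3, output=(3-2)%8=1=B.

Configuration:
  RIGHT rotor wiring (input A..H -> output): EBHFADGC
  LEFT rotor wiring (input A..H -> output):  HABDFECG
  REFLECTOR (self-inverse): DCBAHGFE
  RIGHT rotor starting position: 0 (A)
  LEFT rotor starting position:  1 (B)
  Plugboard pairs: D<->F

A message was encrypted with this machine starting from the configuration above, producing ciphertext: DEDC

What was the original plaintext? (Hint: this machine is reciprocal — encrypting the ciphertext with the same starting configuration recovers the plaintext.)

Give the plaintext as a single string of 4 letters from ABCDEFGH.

Answer: EFHD

Derivation:
Char 1 ('D'): step: R->1, L=1; D->plug->F->R->F->L->B->refl->C->L'->C->R'->E->plug->E
Char 2 ('E'): step: R->2, L=1; E->plug->E->R->E->L->D->refl->A->L'->B->R'->D->plug->F
Char 3 ('D'): step: R->3, L=1; D->plug->F->R->B->L->A->refl->D->L'->E->R'->H->plug->H
Char 4 ('C'): step: R->4, L=1; C->plug->C->R->C->L->C->refl->B->L'->F->R'->F->plug->D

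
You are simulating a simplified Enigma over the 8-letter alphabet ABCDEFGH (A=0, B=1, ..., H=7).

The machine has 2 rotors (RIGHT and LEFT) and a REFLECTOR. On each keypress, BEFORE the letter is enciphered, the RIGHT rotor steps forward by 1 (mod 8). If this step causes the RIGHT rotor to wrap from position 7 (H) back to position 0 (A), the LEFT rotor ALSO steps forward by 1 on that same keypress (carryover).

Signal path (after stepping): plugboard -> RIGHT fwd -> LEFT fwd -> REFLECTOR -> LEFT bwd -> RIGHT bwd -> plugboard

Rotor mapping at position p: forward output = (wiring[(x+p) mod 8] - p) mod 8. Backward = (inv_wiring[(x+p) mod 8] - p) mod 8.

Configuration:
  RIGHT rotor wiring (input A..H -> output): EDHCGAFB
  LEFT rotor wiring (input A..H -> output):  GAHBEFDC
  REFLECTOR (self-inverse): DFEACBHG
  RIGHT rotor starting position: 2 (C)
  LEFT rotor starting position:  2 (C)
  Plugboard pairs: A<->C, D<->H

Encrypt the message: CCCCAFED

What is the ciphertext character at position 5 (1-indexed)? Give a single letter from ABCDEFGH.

Char 1 ('C'): step: R->3, L=2; C->plug->A->R->H->L->G->refl->H->L'->B->R'->F->plug->F
Char 2 ('C'): step: R->4, L=2; C->plug->A->R->C->L->C->refl->E->L'->G->R'->H->plug->D
Char 3 ('C'): step: R->5, L=2; C->plug->A->R->D->L->D->refl->A->L'->F->R'->G->plug->G
Char 4 ('C'): step: R->6, L=2; C->plug->A->R->H->L->G->refl->H->L'->B->R'->E->plug->E
Char 5 ('A'): step: R->7, L=2; A->plug->C->R->E->L->B->refl->F->L'->A->R'->D->plug->H

H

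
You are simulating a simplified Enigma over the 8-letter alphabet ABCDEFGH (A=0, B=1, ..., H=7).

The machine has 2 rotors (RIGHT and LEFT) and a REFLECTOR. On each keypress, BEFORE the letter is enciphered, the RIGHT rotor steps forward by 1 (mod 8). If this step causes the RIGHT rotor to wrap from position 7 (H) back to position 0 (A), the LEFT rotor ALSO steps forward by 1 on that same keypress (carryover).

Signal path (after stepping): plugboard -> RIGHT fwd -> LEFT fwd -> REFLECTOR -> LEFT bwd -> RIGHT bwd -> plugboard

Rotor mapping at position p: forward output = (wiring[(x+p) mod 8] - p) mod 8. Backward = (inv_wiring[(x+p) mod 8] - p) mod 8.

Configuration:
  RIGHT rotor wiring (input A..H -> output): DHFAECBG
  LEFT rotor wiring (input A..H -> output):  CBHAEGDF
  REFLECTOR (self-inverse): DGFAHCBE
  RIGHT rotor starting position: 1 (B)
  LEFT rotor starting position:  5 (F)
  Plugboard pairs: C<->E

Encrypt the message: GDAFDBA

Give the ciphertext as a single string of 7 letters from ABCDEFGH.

Char 1 ('G'): step: R->2, L=5; G->plug->G->R->B->L->G->refl->B->L'->A->R'->D->plug->D
Char 2 ('D'): step: R->3, L=5; D->plug->D->R->G->L->D->refl->A->L'->C->R'->H->plug->H
Char 3 ('A'): step: R->4, L=5; A->plug->A->R->A->L->B->refl->G->L'->B->R'->G->plug->G
Char 4 ('F'): step: R->5, L=5; F->plug->F->R->A->L->B->refl->G->L'->B->R'->C->plug->E
Char 5 ('D'): step: R->6, L=5; D->plug->D->R->B->L->G->refl->B->L'->A->R'->B->plug->B
Char 6 ('B'): step: R->7, L=5; B->plug->B->R->E->L->E->refl->H->L'->H->R'->A->plug->A
Char 7 ('A'): step: R->0, L->6 (L advanced); A->plug->A->R->D->L->D->refl->A->L'->H->R'->B->plug->B

Answer: DHGEBAB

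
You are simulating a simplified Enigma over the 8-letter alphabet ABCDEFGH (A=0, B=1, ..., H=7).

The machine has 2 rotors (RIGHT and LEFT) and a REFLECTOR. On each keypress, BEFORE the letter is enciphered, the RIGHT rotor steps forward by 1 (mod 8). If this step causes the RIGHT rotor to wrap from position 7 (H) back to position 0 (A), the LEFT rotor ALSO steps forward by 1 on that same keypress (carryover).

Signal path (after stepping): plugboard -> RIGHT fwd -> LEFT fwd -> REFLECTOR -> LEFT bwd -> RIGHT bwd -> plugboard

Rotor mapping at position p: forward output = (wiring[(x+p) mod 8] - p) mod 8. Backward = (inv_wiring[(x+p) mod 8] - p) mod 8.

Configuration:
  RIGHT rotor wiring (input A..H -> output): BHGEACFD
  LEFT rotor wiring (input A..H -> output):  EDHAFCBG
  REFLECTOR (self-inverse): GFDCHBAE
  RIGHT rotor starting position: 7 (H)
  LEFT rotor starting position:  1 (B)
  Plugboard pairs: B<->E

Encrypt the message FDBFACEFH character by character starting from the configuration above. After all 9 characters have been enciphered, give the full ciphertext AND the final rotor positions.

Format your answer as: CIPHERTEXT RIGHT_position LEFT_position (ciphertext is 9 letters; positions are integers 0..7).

Char 1 ('F'): step: R->0, L->2 (L advanced); F->plug->F->R->C->L->D->refl->C->L'->G->R'->C->plug->C
Char 2 ('D'): step: R->1, L=2; D->plug->D->R->H->L->B->refl->F->L'->A->R'->H->plug->H
Char 3 ('B'): step: R->2, L=2; B->plug->E->R->D->L->A->refl->G->L'->B->R'->F->plug->F
Char 4 ('F'): step: R->3, L=2; F->plug->F->R->G->L->C->refl->D->L'->C->R'->D->plug->D
Char 5 ('A'): step: R->4, L=2; A->plug->A->R->E->L->H->refl->E->L'->F->R'->E->plug->B
Char 6 ('C'): step: R->5, L=2; C->plug->C->R->G->L->C->refl->D->L'->C->R'->E->plug->B
Char 7 ('E'): step: R->6, L=2; E->plug->B->R->F->L->E->refl->H->L'->E->R'->H->plug->H
Char 8 ('F'): step: R->7, L=2; F->plug->F->R->B->L->G->refl->A->L'->D->R'->G->plug->G
Char 9 ('H'): step: R->0, L->3 (L advanced); H->plug->H->R->D->L->G->refl->A->L'->G->R'->C->plug->C
Final: ciphertext=CHFDBBHGC, RIGHT=0, LEFT=3

Answer: CHFDBBHGC 0 3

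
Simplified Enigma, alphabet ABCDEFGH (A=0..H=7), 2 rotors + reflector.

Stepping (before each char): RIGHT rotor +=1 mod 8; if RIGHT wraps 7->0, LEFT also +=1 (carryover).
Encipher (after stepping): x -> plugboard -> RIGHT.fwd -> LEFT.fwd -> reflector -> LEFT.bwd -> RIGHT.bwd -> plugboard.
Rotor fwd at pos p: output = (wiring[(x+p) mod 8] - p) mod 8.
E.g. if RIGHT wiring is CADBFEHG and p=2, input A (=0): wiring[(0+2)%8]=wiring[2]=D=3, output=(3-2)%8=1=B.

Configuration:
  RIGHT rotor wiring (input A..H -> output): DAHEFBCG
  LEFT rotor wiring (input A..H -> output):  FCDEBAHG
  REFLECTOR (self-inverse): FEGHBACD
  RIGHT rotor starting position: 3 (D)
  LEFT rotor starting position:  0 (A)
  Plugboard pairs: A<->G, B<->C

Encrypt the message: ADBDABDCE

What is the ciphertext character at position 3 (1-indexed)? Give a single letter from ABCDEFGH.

Char 1 ('A'): step: R->4, L=0; A->plug->G->R->D->L->E->refl->B->L'->E->R'->F->plug->F
Char 2 ('D'): step: R->5, L=0; D->plug->D->R->G->L->H->refl->D->L'->C->R'->F->plug->F
Char 3 ('B'): step: R->6, L=0; B->plug->C->R->F->L->A->refl->F->L'->A->R'->B->plug->C

C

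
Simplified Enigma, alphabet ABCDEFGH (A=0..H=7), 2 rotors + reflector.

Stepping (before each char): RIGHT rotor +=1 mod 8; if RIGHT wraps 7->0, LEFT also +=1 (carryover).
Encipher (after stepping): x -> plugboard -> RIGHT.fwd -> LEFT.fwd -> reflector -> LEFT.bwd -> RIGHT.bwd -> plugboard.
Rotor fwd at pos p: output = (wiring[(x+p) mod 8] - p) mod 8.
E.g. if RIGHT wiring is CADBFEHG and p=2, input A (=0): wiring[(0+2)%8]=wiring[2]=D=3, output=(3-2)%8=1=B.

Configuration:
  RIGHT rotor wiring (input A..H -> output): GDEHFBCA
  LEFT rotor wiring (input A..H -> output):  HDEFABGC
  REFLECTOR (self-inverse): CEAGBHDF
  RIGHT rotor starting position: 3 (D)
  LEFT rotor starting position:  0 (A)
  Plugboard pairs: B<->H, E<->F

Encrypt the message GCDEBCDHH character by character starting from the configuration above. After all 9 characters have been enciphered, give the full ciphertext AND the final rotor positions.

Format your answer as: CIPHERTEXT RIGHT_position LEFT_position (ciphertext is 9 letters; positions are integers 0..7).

Answer: BBHACABCB 4 1

Derivation:
Char 1 ('G'): step: R->4, L=0; G->plug->G->R->A->L->H->refl->F->L'->D->R'->H->plug->B
Char 2 ('C'): step: R->5, L=0; C->plug->C->R->D->L->F->refl->H->L'->A->R'->H->plug->B
Char 3 ('D'): step: R->6, L=0; D->plug->D->R->F->L->B->refl->E->L'->C->R'->B->plug->H
Char 4 ('E'): step: R->7, L=0; E->plug->F->R->G->L->G->refl->D->L'->B->R'->A->plug->A
Char 5 ('B'): step: R->0, L->1 (L advanced); B->plug->H->R->A->L->C->refl->A->L'->E->R'->C->plug->C
Char 6 ('C'): step: R->1, L=1; C->plug->C->R->G->L->B->refl->E->L'->C->R'->A->plug->A
Char 7 ('D'): step: R->2, L=1; D->plug->D->R->H->L->G->refl->D->L'->B->R'->H->plug->B
Char 8 ('H'): step: R->3, L=1; H->plug->B->R->C->L->E->refl->B->L'->G->R'->C->plug->C
Char 9 ('H'): step: R->4, L=1; H->plug->B->R->F->L->F->refl->H->L'->D->R'->H->plug->B
Final: ciphertext=BBHACABCB, RIGHT=4, LEFT=1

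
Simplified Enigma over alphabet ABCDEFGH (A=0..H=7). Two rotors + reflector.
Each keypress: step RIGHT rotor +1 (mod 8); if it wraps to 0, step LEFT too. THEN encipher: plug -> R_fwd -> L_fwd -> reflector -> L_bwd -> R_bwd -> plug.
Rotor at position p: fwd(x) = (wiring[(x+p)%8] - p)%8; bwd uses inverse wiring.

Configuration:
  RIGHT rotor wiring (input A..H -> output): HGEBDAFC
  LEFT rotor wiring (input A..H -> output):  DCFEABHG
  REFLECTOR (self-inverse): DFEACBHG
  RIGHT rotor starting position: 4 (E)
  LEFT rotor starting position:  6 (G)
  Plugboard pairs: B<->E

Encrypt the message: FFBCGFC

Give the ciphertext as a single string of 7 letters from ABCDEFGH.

Answer: BBEGHBF

Derivation:
Char 1 ('F'): step: R->5, L=6; F->plug->F->R->H->L->D->refl->A->L'->B->R'->E->plug->B
Char 2 ('F'): step: R->6, L=6; F->plug->F->R->D->L->E->refl->C->L'->G->R'->E->plug->B
Char 3 ('B'): step: R->7, L=6; B->plug->E->R->C->L->F->refl->B->L'->A->R'->B->plug->E
Char 4 ('C'): step: R->0, L->7 (L advanced); C->plug->C->R->E->L->F->refl->B->L'->F->R'->G->plug->G
Char 5 ('G'): step: R->1, L=7; G->plug->G->R->B->L->E->refl->C->L'->G->R'->H->plug->H
Char 6 ('F'): step: R->2, L=7; F->plug->F->R->A->L->H->refl->G->L'->D->R'->E->plug->B
Char 7 ('C'): step: R->3, L=7; C->plug->C->R->F->L->B->refl->F->L'->E->R'->F->plug->F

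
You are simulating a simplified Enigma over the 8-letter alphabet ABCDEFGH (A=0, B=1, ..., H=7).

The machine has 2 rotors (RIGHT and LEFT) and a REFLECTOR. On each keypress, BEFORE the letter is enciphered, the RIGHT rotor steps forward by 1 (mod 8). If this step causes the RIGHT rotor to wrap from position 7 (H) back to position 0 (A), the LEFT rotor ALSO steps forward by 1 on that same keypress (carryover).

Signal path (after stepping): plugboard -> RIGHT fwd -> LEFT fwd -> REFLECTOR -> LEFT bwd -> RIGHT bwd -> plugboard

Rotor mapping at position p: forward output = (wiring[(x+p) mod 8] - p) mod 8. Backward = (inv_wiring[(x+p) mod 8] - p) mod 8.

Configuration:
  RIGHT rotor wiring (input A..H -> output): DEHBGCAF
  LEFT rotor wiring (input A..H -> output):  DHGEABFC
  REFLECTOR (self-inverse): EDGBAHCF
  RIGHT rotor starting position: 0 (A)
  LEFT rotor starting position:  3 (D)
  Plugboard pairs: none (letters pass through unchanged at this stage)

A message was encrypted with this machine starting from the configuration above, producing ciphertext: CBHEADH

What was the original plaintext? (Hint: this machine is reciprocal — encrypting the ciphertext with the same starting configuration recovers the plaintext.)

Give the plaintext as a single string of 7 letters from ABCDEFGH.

Answer: FDGFDCB

Derivation:
Char 1 ('C'): step: R->1, L=3; C->plug->C->R->A->L->B->refl->D->L'->H->R'->F->plug->F
Char 2 ('B'): step: R->2, L=3; B->plug->B->R->H->L->D->refl->B->L'->A->R'->D->plug->D
Char 3 ('H'): step: R->3, L=3; H->plug->H->R->E->L->H->refl->F->L'->B->R'->G->plug->G
Char 4 ('E'): step: R->4, L=3; E->plug->E->R->H->L->D->refl->B->L'->A->R'->F->plug->F
Char 5 ('A'): step: R->5, L=3; A->plug->A->R->F->L->A->refl->E->L'->G->R'->D->plug->D
Char 6 ('D'): step: R->6, L=3; D->plug->D->R->G->L->E->refl->A->L'->F->R'->C->plug->C
Char 7 ('H'): step: R->7, L=3; H->plug->H->R->B->L->F->refl->H->L'->E->R'->B->plug->B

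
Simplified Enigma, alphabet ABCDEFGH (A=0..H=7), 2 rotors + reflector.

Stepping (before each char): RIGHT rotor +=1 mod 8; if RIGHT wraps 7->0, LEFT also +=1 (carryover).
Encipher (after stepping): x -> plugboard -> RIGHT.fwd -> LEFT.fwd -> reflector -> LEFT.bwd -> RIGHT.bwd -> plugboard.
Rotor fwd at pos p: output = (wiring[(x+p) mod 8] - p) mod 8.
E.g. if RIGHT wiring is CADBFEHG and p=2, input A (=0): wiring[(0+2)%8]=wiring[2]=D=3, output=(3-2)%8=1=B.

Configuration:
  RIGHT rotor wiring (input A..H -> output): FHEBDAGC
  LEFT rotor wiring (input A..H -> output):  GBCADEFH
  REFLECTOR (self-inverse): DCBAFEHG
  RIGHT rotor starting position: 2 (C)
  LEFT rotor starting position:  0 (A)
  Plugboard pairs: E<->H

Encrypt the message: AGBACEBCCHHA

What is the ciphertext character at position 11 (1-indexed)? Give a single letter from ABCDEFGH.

Char 1 ('A'): step: R->3, L=0; A->plug->A->R->G->L->F->refl->E->L'->F->R'->C->plug->C
Char 2 ('G'): step: R->4, L=0; G->plug->G->R->A->L->G->refl->H->L'->H->R'->A->plug->A
Char 3 ('B'): step: R->5, L=0; B->plug->B->R->B->L->B->refl->C->L'->C->R'->E->plug->H
Char 4 ('A'): step: R->6, L=0; A->plug->A->R->A->L->G->refl->H->L'->H->R'->C->plug->C
Char 5 ('C'): step: R->7, L=0; C->plug->C->R->A->L->G->refl->H->L'->H->R'->H->plug->E
Char 6 ('E'): step: R->0, L->1 (L advanced); E->plug->H->R->C->L->H->refl->G->L'->G->R'->G->plug->G
Char 7 ('B'): step: R->1, L=1; B->plug->B->R->D->L->C->refl->B->L'->B->R'->G->plug->G
Char 8 ('C'): step: R->2, L=1; C->plug->C->R->B->L->B->refl->C->L'->D->R'->G->plug->G
Char 9 ('C'): step: R->3, L=1; C->plug->C->R->F->L->E->refl->F->L'->H->R'->E->plug->H
Char 10 ('H'): step: R->4, L=1; H->plug->E->R->B->L->B->refl->C->L'->D->R'->F->plug->F
Char 11 ('H'): step: R->5, L=1; H->plug->E->R->C->L->H->refl->G->L'->G->R'->H->plug->E

E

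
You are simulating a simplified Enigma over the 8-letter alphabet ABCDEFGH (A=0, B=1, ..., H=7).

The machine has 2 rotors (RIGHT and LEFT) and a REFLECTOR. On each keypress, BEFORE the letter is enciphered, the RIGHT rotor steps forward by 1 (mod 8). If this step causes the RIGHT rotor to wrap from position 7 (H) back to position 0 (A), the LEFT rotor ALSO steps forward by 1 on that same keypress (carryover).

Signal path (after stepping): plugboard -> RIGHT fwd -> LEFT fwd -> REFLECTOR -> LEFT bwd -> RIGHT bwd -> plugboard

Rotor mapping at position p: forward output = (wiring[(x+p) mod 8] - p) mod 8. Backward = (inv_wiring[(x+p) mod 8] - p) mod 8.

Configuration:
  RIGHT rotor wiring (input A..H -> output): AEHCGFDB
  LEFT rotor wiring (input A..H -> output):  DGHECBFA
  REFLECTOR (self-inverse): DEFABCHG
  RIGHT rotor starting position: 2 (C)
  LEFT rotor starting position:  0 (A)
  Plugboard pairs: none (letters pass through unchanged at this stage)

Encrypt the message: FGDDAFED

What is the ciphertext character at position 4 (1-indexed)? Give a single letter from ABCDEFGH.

Char 1 ('F'): step: R->3, L=0; F->plug->F->R->F->L->B->refl->E->L'->D->R'->B->plug->B
Char 2 ('G'): step: R->4, L=0; G->plug->G->R->D->L->E->refl->B->L'->F->R'->D->plug->D
Char 3 ('D'): step: R->5, L=0; D->plug->D->R->D->L->E->refl->B->L'->F->R'->G->plug->G
Char 4 ('D'): step: R->6, L=0; D->plug->D->R->G->L->F->refl->C->L'->E->R'->F->plug->F

F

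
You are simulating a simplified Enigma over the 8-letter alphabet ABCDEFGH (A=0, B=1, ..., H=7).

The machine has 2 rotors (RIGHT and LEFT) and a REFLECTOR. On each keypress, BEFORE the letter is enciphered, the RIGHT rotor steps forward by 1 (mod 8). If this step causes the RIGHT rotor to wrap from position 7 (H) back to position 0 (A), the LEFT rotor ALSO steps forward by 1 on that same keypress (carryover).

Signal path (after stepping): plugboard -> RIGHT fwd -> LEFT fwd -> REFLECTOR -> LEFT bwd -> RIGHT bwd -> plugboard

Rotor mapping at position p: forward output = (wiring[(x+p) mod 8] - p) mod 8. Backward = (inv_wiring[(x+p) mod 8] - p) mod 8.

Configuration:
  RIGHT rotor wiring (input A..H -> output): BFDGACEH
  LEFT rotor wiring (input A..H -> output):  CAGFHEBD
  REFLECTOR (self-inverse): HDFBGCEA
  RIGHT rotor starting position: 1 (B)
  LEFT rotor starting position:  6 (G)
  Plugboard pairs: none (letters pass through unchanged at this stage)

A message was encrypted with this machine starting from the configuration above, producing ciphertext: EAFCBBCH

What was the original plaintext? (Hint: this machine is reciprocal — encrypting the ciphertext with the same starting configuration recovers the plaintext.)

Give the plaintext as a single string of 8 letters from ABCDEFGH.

Char 1 ('E'): step: R->2, L=6; E->plug->E->R->C->L->E->refl->G->L'->H->R'->G->plug->G
Char 2 ('A'): step: R->3, L=6; A->plug->A->R->D->L->C->refl->F->L'->B->R'->D->plug->D
Char 3 ('F'): step: R->4, L=6; F->plug->F->R->B->L->F->refl->C->L'->D->R'->D->plug->D
Char 4 ('C'): step: R->5, L=6; C->plug->C->R->C->L->E->refl->G->L'->H->R'->B->plug->B
Char 5 ('B'): step: R->6, L=6; B->plug->B->R->B->L->F->refl->C->L'->D->R'->C->plug->C
Char 6 ('B'): step: R->7, L=6; B->plug->B->R->C->L->E->refl->G->L'->H->R'->E->plug->E
Char 7 ('C'): step: R->0, L->7 (L advanced); C->plug->C->R->D->L->H->refl->A->L'->F->R'->B->plug->B
Char 8 ('H'): step: R->1, L=7; H->plug->H->R->A->L->E->refl->G->L'->E->R'->A->plug->A

Answer: GDDBCEBA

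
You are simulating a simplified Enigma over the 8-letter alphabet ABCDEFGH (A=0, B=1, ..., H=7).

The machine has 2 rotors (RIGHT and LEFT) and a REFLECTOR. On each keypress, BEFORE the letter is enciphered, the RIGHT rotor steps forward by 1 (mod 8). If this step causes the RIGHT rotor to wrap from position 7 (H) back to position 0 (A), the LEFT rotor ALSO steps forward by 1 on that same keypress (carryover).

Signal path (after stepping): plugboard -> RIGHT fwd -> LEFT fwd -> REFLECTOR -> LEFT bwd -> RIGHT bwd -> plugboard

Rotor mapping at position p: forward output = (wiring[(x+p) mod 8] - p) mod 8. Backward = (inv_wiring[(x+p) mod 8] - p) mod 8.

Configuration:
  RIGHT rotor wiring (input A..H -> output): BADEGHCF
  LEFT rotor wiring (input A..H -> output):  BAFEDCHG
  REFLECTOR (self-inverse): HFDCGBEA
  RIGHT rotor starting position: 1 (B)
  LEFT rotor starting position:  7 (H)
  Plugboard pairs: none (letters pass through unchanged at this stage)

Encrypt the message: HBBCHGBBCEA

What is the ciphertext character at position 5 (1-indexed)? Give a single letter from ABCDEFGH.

Char 1 ('H'): step: R->2, L=7; H->plug->H->R->G->L->D->refl->C->L'->B->R'->A->plug->A
Char 2 ('B'): step: R->3, L=7; B->plug->B->R->D->L->G->refl->E->L'->F->R'->G->plug->G
Char 3 ('B'): step: R->4, L=7; B->plug->B->R->D->L->G->refl->E->L'->F->R'->E->plug->E
Char 4 ('C'): step: R->5, L=7; C->plug->C->R->A->L->H->refl->A->L'->H->R'->G->plug->G
Char 5 ('H'): step: R->6, L=7; H->plug->H->R->B->L->C->refl->D->L'->G->R'->F->plug->F

F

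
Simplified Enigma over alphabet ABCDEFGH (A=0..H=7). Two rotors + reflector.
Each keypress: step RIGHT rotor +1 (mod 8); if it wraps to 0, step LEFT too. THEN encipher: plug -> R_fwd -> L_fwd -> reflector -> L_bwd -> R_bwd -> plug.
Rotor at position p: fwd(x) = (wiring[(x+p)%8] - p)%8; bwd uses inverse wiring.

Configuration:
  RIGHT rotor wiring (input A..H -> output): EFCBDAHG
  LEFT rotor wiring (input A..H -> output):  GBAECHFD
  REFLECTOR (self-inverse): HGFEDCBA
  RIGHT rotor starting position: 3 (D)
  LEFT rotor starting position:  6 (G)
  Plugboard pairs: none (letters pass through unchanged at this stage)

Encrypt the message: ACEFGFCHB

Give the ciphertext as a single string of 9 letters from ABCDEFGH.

Answer: HGAGEBDED

Derivation:
Char 1 ('A'): step: R->4, L=6; A->plug->A->R->H->L->B->refl->G->L'->F->R'->H->plug->H
Char 2 ('C'): step: R->5, L=6; C->plug->C->R->B->L->F->refl->C->L'->E->R'->G->plug->G
Char 3 ('E'): step: R->6, L=6; E->plug->E->R->E->L->C->refl->F->L'->B->R'->A->plug->A
Char 4 ('F'): step: R->7, L=6; F->plug->F->R->E->L->C->refl->F->L'->B->R'->G->plug->G
Char 5 ('G'): step: R->0, L->7 (L advanced); G->plug->G->R->H->L->G->refl->B->L'->D->R'->E->plug->E
Char 6 ('F'): step: R->1, L=7; F->plug->F->R->G->L->A->refl->H->L'->B->R'->B->plug->B
Char 7 ('C'): step: R->2, L=7; C->plug->C->R->B->L->H->refl->A->L'->G->R'->D->plug->D
Char 8 ('H'): step: R->3, L=7; H->plug->H->R->H->L->G->refl->B->L'->D->R'->E->plug->E
Char 9 ('B'): step: R->4, L=7; B->plug->B->R->E->L->F->refl->C->L'->C->R'->D->plug->D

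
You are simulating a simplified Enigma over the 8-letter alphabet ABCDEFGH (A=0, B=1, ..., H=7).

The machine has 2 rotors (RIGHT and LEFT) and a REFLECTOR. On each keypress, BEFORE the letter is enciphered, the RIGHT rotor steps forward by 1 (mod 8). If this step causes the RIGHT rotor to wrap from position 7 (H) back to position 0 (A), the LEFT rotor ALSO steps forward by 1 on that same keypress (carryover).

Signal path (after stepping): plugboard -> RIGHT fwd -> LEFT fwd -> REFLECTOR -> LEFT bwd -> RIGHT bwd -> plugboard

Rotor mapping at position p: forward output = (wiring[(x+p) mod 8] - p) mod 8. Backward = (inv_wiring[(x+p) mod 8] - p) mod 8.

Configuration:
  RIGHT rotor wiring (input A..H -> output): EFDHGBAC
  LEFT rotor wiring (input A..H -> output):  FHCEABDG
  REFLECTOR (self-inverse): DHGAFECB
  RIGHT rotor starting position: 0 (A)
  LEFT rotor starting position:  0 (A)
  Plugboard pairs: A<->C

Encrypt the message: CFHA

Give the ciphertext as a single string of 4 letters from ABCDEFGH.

Answer: AHBD

Derivation:
Char 1 ('C'): step: R->1, L=0; C->plug->A->R->E->L->A->refl->D->L'->G->R'->C->plug->A
Char 2 ('F'): step: R->2, L=0; F->plug->F->R->A->L->F->refl->E->L'->D->R'->H->plug->H
Char 3 ('H'): step: R->3, L=0; H->plug->H->R->A->L->F->refl->E->L'->D->R'->B->plug->B
Char 4 ('A'): step: R->4, L=0; A->plug->C->R->E->L->A->refl->D->L'->G->R'->D->plug->D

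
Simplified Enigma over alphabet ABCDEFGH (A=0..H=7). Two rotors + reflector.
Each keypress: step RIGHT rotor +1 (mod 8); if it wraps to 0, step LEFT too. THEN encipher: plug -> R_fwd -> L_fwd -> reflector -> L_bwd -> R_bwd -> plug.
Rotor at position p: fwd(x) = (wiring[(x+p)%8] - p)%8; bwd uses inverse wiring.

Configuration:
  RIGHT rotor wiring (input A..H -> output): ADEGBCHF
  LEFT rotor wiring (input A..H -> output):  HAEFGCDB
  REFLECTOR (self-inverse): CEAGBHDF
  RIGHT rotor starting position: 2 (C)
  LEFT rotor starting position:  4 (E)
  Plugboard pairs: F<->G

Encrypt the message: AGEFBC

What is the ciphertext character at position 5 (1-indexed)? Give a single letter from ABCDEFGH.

Char 1 ('A'): step: R->3, L=4; A->plug->A->R->D->L->F->refl->H->L'->C->R'->E->plug->E
Char 2 ('G'): step: R->4, L=4; G->plug->F->R->H->L->B->refl->E->L'->F->R'->A->plug->A
Char 3 ('E'): step: R->5, L=4; E->plug->E->R->G->L->A->refl->C->L'->A->R'->C->plug->C
Char 4 ('F'): step: R->6, L=4; F->plug->G->R->D->L->F->refl->H->L'->C->R'->C->plug->C
Char 5 ('B'): step: R->7, L=4; B->plug->B->R->B->L->G->refl->D->L'->E->R'->C->plug->C

C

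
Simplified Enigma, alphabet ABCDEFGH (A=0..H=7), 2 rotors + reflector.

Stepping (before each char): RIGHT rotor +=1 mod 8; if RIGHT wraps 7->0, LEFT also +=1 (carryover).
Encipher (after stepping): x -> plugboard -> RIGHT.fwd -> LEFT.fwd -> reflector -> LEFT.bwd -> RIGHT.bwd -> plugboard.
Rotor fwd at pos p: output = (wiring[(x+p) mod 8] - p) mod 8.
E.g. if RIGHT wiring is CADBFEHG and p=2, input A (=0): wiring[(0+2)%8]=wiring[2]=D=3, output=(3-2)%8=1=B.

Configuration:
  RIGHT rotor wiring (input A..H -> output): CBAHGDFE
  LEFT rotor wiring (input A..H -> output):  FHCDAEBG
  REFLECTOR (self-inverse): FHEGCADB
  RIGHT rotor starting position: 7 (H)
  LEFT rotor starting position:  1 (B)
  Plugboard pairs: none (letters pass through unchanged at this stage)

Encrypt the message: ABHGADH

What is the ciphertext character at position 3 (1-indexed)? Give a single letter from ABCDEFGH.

Char 1 ('A'): step: R->0, L->2 (L advanced); A->plug->A->R->C->L->G->refl->D->L'->G->R'->E->plug->E
Char 2 ('B'): step: R->1, L=2; B->plug->B->R->H->L->F->refl->A->L'->A->R'->A->plug->A
Char 3 ('H'): step: R->2, L=2; H->plug->H->R->H->L->F->refl->A->L'->A->R'->G->plug->G

G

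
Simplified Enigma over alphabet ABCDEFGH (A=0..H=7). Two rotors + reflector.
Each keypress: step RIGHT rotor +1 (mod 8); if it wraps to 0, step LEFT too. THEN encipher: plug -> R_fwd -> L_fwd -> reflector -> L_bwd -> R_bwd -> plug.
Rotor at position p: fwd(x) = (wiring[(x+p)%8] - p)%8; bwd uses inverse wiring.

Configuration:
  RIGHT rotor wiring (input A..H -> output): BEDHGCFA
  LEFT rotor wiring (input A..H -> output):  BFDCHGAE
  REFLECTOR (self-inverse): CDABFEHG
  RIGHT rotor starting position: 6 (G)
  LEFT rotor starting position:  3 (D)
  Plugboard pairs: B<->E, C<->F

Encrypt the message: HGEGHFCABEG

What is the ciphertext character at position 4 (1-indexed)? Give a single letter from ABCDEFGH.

Char 1 ('H'): step: R->7, L=3; H->plug->H->R->G->L->C->refl->A->L'->H->R'->F->plug->C
Char 2 ('G'): step: R->0, L->4 (L advanced); G->plug->G->R->F->L->B->refl->D->L'->A->R'->H->plug->H
Char 3 ('E'): step: R->1, L=4; E->plug->B->R->C->L->E->refl->F->L'->E->R'->F->plug->C
Char 4 ('G'): step: R->2, L=4; G->plug->G->R->H->L->G->refl->H->L'->G->R'->F->plug->C

C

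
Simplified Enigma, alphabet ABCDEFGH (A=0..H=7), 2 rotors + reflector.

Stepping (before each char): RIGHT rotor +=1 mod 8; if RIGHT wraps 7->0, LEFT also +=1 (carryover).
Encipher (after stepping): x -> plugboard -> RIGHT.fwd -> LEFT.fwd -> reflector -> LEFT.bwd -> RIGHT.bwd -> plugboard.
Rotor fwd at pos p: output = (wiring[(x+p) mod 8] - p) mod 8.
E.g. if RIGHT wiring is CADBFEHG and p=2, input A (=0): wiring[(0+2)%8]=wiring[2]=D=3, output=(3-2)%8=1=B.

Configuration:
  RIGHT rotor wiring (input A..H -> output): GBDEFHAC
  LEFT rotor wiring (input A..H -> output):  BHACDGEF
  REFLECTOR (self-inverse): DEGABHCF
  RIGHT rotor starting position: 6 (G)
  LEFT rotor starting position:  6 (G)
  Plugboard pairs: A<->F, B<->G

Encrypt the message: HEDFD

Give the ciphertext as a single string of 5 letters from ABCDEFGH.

Answer: ACGAA

Derivation:
Char 1 ('H'): step: R->7, L=6; H->plug->H->R->B->L->H->refl->F->L'->G->R'->F->plug->A
Char 2 ('E'): step: R->0, L->7 (L advanced); E->plug->E->R->F->L->E->refl->B->L'->D->R'->C->plug->C
Char 3 ('D'): step: R->1, L=7; D->plug->D->R->E->L->D->refl->A->L'->C->R'->B->plug->G
Char 4 ('F'): step: R->2, L=7; F->plug->A->R->B->L->C->refl->G->L'->A->R'->F->plug->A
Char 5 ('D'): step: R->3, L=7; D->plug->D->R->F->L->E->refl->B->L'->D->R'->F->plug->A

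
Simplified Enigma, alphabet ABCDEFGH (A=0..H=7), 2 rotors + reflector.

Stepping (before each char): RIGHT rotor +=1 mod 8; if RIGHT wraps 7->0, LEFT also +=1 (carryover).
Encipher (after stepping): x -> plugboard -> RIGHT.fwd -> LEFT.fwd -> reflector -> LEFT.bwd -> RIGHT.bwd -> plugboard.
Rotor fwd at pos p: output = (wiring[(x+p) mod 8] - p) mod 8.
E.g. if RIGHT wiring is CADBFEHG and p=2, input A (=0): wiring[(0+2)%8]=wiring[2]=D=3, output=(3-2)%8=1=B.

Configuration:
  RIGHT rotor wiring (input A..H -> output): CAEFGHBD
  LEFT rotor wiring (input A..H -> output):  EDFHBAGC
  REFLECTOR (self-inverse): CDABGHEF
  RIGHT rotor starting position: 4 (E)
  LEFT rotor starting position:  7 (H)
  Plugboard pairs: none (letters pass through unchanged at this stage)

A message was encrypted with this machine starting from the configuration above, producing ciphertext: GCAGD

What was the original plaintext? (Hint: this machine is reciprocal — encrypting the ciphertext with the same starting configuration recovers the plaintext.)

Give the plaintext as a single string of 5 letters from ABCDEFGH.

Answer: CBDCA

Derivation:
Char 1 ('G'): step: R->5, L=7; G->plug->G->R->A->L->D->refl->B->L'->G->R'->C->plug->C
Char 2 ('C'): step: R->6, L=7; C->plug->C->R->E->L->A->refl->C->L'->F->R'->B->plug->B
Char 3 ('A'): step: R->7, L=7; A->plug->A->R->E->L->A->refl->C->L'->F->R'->D->plug->D
Char 4 ('G'): step: R->0, L->0 (L advanced); G->plug->G->R->B->L->D->refl->B->L'->E->R'->C->plug->C
Char 5 ('D'): step: R->1, L=0; D->plug->D->R->F->L->A->refl->C->L'->H->R'->A->plug->A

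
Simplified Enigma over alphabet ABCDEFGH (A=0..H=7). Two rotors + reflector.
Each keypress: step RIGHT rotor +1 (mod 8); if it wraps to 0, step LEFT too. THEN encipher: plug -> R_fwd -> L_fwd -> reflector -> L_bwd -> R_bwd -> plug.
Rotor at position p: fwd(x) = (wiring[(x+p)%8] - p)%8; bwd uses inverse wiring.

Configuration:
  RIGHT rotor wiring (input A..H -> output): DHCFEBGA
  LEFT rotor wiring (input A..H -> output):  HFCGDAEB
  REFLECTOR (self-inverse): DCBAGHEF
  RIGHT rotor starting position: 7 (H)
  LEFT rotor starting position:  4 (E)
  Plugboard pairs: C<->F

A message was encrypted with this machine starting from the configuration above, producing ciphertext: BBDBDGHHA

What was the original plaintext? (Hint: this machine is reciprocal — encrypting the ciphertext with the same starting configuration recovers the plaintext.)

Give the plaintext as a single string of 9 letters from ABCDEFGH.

Char 1 ('B'): step: R->0, L->5 (L advanced); B->plug->B->R->H->L->G->refl->E->L'->C->R'->C->plug->F
Char 2 ('B'): step: R->1, L=5; B->plug->B->R->B->L->H->refl->F->L'->F->R'->F->plug->C
Char 3 ('D'): step: R->2, L=5; D->plug->D->R->H->L->G->refl->E->L'->C->R'->C->plug->F
Char 4 ('B'): step: R->3, L=5; B->plug->B->R->B->L->H->refl->F->L'->F->R'->E->plug->E
Char 5 ('D'): step: R->4, L=5; D->plug->D->R->E->L->A->refl->D->L'->A->R'->A->plug->A
Char 6 ('G'): step: R->5, L=5; G->plug->G->R->A->L->D->refl->A->L'->E->R'->A->plug->A
Char 7 ('H'): step: R->6, L=5; H->plug->H->R->D->L->C->refl->B->L'->G->R'->G->plug->G
Char 8 ('H'): step: R->7, L=5; H->plug->H->R->H->L->G->refl->E->L'->C->R'->G->plug->G
Char 9 ('A'): step: R->0, L->6 (L advanced); A->plug->A->R->D->L->H->refl->F->L'->G->R'->G->plug->G

Answer: FCFEAAGGG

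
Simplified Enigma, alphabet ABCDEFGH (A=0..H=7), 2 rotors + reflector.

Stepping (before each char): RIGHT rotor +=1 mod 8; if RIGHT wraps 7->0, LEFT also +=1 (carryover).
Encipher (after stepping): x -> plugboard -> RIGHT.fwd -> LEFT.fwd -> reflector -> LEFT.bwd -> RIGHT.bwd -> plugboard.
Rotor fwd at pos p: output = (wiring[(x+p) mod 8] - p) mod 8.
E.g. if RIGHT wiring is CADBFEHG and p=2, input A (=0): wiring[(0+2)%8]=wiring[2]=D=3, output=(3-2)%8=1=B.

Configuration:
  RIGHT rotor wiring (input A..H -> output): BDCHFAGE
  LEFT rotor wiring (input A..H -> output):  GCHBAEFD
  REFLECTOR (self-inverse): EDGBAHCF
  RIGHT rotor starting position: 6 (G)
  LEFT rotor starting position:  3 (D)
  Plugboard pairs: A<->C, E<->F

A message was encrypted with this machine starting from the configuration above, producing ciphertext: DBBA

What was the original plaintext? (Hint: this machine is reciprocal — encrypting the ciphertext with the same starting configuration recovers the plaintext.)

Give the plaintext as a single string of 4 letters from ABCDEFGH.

Char 1 ('D'): step: R->7, L=3; D->plug->D->R->D->L->C->refl->G->L'->A->R'->E->plug->F
Char 2 ('B'): step: R->0, L->4 (L advanced); B->plug->B->R->D->L->H->refl->F->L'->H->R'->D->plug->D
Char 3 ('B'): step: R->1, L=4; B->plug->B->R->B->L->A->refl->E->L'->A->R'->H->plug->H
Char 4 ('A'): step: R->2, L=4; A->plug->C->R->D->L->H->refl->F->L'->H->R'->G->plug->G

Answer: FDHG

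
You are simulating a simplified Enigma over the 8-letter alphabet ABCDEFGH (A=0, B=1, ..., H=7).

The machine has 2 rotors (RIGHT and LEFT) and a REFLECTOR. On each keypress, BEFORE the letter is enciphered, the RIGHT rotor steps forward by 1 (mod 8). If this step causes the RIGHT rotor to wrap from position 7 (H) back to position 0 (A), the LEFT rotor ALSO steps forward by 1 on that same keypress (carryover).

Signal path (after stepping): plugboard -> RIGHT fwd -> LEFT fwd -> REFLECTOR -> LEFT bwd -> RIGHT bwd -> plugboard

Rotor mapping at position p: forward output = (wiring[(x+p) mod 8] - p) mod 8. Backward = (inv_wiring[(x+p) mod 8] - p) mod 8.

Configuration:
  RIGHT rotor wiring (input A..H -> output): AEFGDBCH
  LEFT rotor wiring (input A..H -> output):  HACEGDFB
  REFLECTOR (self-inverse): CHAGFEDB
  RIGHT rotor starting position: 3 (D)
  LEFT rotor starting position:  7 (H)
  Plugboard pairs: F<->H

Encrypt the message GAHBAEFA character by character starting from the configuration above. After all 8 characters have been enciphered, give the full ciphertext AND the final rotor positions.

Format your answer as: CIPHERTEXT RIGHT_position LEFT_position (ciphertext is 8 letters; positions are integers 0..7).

Char 1 ('G'): step: R->4, L=7; G->plug->G->R->B->L->A->refl->C->L'->A->R'->F->plug->H
Char 2 ('A'): step: R->5, L=7; A->plug->A->R->E->L->F->refl->E->L'->G->R'->H->plug->F
Char 3 ('H'): step: R->6, L=7; H->plug->F->R->A->L->C->refl->A->L'->B->R'->B->plug->B
Char 4 ('B'): step: R->7, L=7; B->plug->B->R->B->L->A->refl->C->L'->A->R'->A->plug->A
Char 5 ('A'): step: R->0, L->0 (L advanced); A->plug->A->R->A->L->H->refl->B->L'->H->R'->H->plug->F
Char 6 ('E'): step: R->1, L=0; E->plug->E->R->A->L->H->refl->B->L'->H->R'->H->plug->F
Char 7 ('F'): step: R->2, L=0; F->plug->H->R->C->L->C->refl->A->L'->B->R'->C->plug->C
Char 8 ('A'): step: R->3, L=0; A->plug->A->R->D->L->E->refl->F->L'->G->R'->C->plug->C
Final: ciphertext=HFBAFFCC, RIGHT=3, LEFT=0

Answer: HFBAFFCC 3 0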